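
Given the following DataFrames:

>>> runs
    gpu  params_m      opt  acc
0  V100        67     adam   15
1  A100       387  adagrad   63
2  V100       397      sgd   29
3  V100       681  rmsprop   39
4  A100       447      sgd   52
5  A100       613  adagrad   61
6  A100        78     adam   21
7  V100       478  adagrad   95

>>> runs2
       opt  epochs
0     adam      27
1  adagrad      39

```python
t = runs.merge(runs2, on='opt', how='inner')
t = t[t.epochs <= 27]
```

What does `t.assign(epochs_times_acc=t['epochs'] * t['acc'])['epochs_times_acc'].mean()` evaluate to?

merge on 'opt' (how='inner') → 5 rows:
    gpu  params_m      opt  acc  epochs
0  V100        67     adam   15      27
1  A100       387  adagrad   63      39
2  A100       613  adagrad   61      39
3  A100        78     adam   21      27
4  V100       478  adagrad   95      39
filter rows where epochs <= 27:
    gpu  params_m   opt  acc  epochs
0  V100        67  adam   15      27
3  A100        78  adam   21      27
add column epochs_times_acc = t['epochs'] * t['acc']:
    gpu  params_m   opt  acc  epochs  epochs_times_acc
0  V100        67  adam   15      27               405
3  A100        78  adam   21      27               567
Hence 486.0.

486.0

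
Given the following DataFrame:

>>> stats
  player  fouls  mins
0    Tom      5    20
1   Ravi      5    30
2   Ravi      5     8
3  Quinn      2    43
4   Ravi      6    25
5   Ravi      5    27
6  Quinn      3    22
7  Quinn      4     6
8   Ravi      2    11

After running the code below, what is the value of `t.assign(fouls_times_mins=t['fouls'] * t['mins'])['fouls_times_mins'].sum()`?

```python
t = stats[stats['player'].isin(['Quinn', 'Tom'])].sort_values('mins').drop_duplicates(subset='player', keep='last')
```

filter rows where player in ['Quinn', 'Tom']:
  player  fouls  mins
0    Tom      5    20
3  Quinn      2    43
6  Quinn      3    22
7  Quinn      4     6
sort by mins:
  player  fouls  mins
7  Quinn      4     6
0    Tom      5    20
6  Quinn      3    22
3  Quinn      2    43
drop duplicate player (keep=last):
  player  fouls  mins
0    Tom      5    20
3  Quinn      2    43
add column fouls_times_mins = t['fouls'] * t['mins']:
  player  fouls  mins  fouls_times_mins
0    Tom      5    20               100
3  Quinn      2    43                86
Finally, sum of column 'fouls_times_mins' = 186.

186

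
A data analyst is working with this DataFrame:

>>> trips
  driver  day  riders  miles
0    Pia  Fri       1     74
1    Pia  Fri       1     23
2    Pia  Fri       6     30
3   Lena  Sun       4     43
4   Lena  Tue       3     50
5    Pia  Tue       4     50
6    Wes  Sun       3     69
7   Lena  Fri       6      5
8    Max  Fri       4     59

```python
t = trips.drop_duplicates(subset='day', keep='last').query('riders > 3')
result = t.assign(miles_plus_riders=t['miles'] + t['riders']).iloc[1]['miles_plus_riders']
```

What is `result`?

drop duplicate day (keep=last):
  driver  day  riders  miles
5    Pia  Tue       4     50
6    Wes  Sun       3     69
8    Max  Fri       4     59
filter rows where riders > 3:
  driver  day  riders  miles
5    Pia  Tue       4     50
8    Max  Fri       4     59
add column miles_plus_riders = t['miles'] + t['riders']:
  driver  day  riders  miles  miles_plus_riders
5    Pia  Tue       4     50                 54
8    Max  Fri       4     59                 63
value at position 1, column 'miles_plus_riders' → 63

63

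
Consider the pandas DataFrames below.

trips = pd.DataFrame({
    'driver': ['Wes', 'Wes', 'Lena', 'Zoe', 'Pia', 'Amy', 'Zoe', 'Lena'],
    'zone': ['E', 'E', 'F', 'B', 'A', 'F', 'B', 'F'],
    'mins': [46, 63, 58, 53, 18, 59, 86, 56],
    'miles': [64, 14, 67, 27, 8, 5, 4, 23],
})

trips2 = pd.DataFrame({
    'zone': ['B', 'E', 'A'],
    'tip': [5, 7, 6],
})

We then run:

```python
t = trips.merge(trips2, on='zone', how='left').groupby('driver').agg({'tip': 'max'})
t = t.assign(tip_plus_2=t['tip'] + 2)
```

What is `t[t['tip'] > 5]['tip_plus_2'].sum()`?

merge on 'zone' (how='left') → 8 rows:
  driver zone  mins  miles  tip
0    Wes    E    46     64  7.0
1    Wes    E    63     14  7.0
2   Lena    F    58     67  NaN
3    Zoe    B    53     27  5.0
4    Pia    A    18      8  6.0
5    Amy    F    59      5  NaN
6    Zoe    B    86      4  5.0
7   Lena    F    56     23  NaN
group by driver, max of tip:
        tip
driver     
Amy     NaN
Lena    NaN
Pia     6.0
Wes     7.0
Zoe     5.0
add column tip_plus_2 = t['tip'] + 2:
        tip  tip_plus_2
driver                 
Amy     NaN         NaN
Lena    NaN         NaN
Pia     6.0         8.0
Wes     7.0         9.0
Zoe     5.0         7.0
filter rows where tip > 5:
        tip  tip_plus_2
driver                 
Pia     6.0         8.0
Wes     7.0         9.0

17.0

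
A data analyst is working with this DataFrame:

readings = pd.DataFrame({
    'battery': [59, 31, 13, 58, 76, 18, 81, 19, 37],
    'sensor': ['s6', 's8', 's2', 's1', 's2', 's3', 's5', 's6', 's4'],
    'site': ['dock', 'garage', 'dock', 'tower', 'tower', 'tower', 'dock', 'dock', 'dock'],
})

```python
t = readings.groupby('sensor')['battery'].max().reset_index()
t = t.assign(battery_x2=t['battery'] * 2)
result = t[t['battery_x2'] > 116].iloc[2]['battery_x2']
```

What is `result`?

118

group by sensor, max of battery:
sensor
s1    58
s2    76
s3    18
s4    37
s5    81
s6    59
s8    31
Name: battery, dtype: int64
reset_index():
  sensor  battery
0     s1       58
1     s2       76
2     s3       18
3     s4       37
4     s5       81
5     s6       59
6     s8       31
add column battery_x2 = t['battery'] * 2:
  sensor  battery  battery_x2
0     s1       58         116
1     s2       76         152
2     s3       18          36
3     s4       37          74
4     s5       81         162
5     s6       59         118
6     s8       31          62
filter rows where battery_x2 > 116:
  sensor  battery  battery_x2
1     s2       76         152
4     s5       81         162
5     s6       59         118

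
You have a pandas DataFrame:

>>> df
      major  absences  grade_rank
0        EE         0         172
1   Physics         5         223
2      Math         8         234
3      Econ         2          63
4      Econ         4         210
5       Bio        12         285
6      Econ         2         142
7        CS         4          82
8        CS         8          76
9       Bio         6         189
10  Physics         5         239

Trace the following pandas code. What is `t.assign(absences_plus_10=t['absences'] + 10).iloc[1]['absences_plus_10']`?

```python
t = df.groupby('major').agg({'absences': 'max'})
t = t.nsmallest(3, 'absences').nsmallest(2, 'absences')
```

group by major, max of absences:
         absences
major            
Bio            12
CS              8
EE              0
Econ            4
Math            8
Physics         5
take 3 rows with smallest absences:
         absences
major            
EE              0
Econ            4
Physics         5
take 2 rows with smallest absences:
       absences
major          
EE            0
Econ          4
add column absences_plus_10 = t['absences'] + 10:
       absences  absences_plus_10
major                            
EE            0                10
Econ          4                14
Finally, value at position 1, column 'absences_plus_10' = 14.

14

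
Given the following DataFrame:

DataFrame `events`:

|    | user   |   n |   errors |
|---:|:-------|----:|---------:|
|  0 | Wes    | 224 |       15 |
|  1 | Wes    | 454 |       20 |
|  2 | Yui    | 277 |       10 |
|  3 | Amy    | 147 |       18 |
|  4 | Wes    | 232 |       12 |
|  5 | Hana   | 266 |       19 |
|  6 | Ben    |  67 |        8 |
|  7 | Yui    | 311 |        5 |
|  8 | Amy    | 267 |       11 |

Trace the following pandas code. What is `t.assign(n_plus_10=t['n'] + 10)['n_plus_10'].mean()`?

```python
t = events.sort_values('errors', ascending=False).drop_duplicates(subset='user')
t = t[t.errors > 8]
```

sort by errors descending:
   user    n  errors
1   Wes  454      20
5  Hana  266      19
3   Amy  147      18
0   Wes  224      15
4   Wes  232      12
8   Amy  267      11
2   Yui  277      10
6   Ben   67       8
7   Yui  311       5
drop duplicate user (keep=first):
   user    n  errors
1   Wes  454      20
5  Hana  266      19
3   Amy  147      18
2   Yui  277      10
6   Ben   67       8
filter rows where errors > 8:
   user    n  errors
1   Wes  454      20
5  Hana  266      19
3   Amy  147      18
2   Yui  277      10
add column n_plus_10 = t['n'] + 10:
   user    n  errors  n_plus_10
1   Wes  454      20        464
5  Hana  266      19        276
3   Amy  147      18        157
2   Yui  277      10        287
The mean of column 'n_plus_10' is 296.0.

296.0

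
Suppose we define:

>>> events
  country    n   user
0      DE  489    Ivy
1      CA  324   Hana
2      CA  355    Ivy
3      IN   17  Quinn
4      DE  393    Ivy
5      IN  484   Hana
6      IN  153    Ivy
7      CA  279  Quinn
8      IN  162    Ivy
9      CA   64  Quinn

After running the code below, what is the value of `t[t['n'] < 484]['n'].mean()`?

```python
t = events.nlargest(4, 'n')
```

take 4 rows with largest n:
  country    n  user
0      DE  489   Ivy
5      IN  484  Hana
4      DE  393   Ivy
2      CA  355   Ivy
filter rows where n < 484:
  country    n user
4      DE  393  Ivy
2      CA  355  Ivy
The mean of column 'n' is 374.0.

374.0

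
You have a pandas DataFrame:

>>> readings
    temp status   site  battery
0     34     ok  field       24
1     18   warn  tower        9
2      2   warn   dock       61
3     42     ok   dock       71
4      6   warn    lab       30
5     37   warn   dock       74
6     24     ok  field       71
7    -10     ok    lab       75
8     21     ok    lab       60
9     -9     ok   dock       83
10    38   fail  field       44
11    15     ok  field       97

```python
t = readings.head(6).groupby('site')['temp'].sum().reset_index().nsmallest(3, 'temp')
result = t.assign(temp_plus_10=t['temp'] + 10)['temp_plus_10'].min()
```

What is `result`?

take first 6 rows:
   temp status   site  battery
0    34     ok  field       24
1    18   warn  tower        9
2     2   warn   dock       61
3    42     ok   dock       71
4     6   warn    lab       30
5    37   warn   dock       74
group by site, sum of temp:
site
dock     81
field    34
lab       6
tower    18
Name: temp, dtype: int64
reset_index():
    site  temp
0   dock    81
1  field    34
2    lab     6
3  tower    18
take 3 rows with smallest temp:
    site  temp
2    lab     6
3  tower    18
1  field    34
add column temp_plus_10 = t['temp'] + 10:
    site  temp  temp_plus_10
2    lab     6            16
3  tower    18            28
1  field    34            44
Taking the min of column 'temp_plus_10' gives 16.

16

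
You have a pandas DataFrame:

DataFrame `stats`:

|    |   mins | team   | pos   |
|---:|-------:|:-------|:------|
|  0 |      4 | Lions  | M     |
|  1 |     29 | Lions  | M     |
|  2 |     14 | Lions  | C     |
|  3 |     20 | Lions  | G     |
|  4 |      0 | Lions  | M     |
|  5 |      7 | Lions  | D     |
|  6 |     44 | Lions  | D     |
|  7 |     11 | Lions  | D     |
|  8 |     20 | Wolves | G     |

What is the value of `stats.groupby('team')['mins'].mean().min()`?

16.125

group by team, mean of mins:
team
Lions     16.125
Wolves    20.000
Name: mins, dtype: float64
The min of the resulting series is 16.125.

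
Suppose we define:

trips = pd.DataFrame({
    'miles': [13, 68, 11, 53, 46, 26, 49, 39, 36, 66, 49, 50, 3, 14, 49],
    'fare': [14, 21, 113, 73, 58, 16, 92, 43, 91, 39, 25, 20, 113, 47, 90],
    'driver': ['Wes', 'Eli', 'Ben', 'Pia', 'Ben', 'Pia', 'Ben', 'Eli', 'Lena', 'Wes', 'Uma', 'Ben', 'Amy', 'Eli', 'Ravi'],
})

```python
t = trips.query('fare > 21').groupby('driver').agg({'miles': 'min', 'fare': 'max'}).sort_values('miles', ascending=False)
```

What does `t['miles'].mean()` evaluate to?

filter rows where fare > 21:
    miles  fare driver
2      11   113    Ben
3      53    73    Pia
4      46    58    Ben
6      49    92    Ben
7      39    43    Eli
8      36    91   Lena
9      66    39    Wes
10     49    25    Uma
12      3   113    Amy
13     14    47    Eli
14     49    90   Ravi
group by driver: min(miles), max(fare):
        miles  fare
driver             
Amy         3   113
Ben        11   113
Eli        14    47
Lena       36    91
Pia        53    73
Ravi       49    90
Uma        49    25
Wes        66    39
sort by miles descending:
        miles  fare
driver             
Wes        66    39
Pia        53    73
Ravi       49    90
Uma        49    25
Lena       36    91
Eli        14    47
Ben        11   113
Amy         3   113
Hence 35.125.

35.125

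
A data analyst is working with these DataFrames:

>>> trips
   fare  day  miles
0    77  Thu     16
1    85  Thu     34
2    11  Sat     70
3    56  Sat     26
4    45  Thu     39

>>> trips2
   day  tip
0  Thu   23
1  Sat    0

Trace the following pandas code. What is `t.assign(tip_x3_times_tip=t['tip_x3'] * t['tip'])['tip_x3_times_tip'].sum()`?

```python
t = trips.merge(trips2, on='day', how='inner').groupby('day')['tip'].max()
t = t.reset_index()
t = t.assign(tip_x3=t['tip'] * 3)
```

1587

merge on 'day' (how='inner') → 5 rows:
   fare  day  miles  tip
0    77  Thu     16   23
1    85  Thu     34   23
2    11  Sat     70    0
3    56  Sat     26    0
4    45  Thu     39   23
group by day, max of tip:
day
Sat     0
Thu    23
Name: tip, dtype: int64
reset_index():
   day  tip
0  Sat    0
1  Thu   23
add column tip_x3 = t['tip'] * 3:
   day  tip  tip_x3
0  Sat    0       0
1  Thu   23      69
add column tip_x3_times_tip = t['tip_x3'] * t['tip']:
   day  tip  tip_x3  tip_x3_times_tip
0  Sat    0       0                 0
1  Thu   23      69              1587
Then the sum of column 'tip_x3_times_tip': 1587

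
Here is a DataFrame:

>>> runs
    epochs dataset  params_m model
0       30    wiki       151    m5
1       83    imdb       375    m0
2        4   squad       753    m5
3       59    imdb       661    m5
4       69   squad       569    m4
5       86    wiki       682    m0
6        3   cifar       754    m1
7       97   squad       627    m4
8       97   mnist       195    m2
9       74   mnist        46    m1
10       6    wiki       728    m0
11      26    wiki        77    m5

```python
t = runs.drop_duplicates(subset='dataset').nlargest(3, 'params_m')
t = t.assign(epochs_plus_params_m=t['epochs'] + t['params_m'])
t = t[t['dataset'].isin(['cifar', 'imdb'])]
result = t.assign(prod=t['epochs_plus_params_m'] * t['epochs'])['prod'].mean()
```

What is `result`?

20142.5

drop duplicate dataset (keep=first):
   epochs dataset  params_m model
0      30    wiki       151    m5
1      83    imdb       375    m0
2       4   squad       753    m5
6       3   cifar       754    m1
8      97   mnist       195    m2
take 3 rows with largest params_m:
   epochs dataset  params_m model
6       3   cifar       754    m1
2       4   squad       753    m5
1      83    imdb       375    m0
add column epochs_plus_params_m = t['epochs'] + t['params_m']:
   epochs dataset  params_m model  epochs_plus_params_m
6       3   cifar       754    m1                   757
2       4   squad       753    m5                   757
1      83    imdb       375    m0                   458
filter rows where dataset in ['cifar', 'imdb']:
   epochs dataset  params_m model  epochs_plus_params_m
6       3   cifar       754    m1                   757
1      83    imdb       375    m0                   458
add column prod = t['epochs_plus_params_m'] * t['epochs']:
   epochs dataset  params_m model  epochs_plus_params_m   prod
6       3   cifar       754    m1                   757   2271
1      83    imdb       375    m0                   458  38014
The mean of column 'prod' is 20142.5.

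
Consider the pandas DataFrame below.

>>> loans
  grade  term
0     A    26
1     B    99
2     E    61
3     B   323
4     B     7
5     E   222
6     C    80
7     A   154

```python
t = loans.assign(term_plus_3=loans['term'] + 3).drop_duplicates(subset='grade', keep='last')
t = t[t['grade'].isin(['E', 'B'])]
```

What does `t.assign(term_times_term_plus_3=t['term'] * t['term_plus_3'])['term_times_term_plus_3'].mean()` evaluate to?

25010.0

add column term_plus_3 = loans['term'] + 3:
  grade  term  term_plus_3
0     A    26           29
1     B    99          102
2     E    61           64
3     B   323          326
4     B     7           10
5     E   222          225
6     C    80           83
7     A   154          157
drop duplicate grade (keep=last):
  grade  term  term_plus_3
4     B     7           10
5     E   222          225
6     C    80           83
7     A   154          157
filter rows where grade in ['E', 'B']:
  grade  term  term_plus_3
4     B     7           10
5     E   222          225
add column term_times_term_plus_3 = t['term'] * t['term_plus_3']:
  grade  term  term_plus_3  term_times_term_plus_3
4     B     7           10                      70
5     E   222          225                   49950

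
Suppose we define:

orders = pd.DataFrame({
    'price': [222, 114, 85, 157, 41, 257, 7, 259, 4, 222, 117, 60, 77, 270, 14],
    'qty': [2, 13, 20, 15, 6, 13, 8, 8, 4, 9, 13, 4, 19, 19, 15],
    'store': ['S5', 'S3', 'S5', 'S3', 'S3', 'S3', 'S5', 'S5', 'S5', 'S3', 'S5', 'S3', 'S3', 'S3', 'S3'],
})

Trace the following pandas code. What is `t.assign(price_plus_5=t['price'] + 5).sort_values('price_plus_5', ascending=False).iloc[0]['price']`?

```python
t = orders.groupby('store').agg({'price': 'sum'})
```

group by store, sum of price:
       price
store       
S3      1212
S5       694
add column price_plus_5 = t['price'] + 5:
       price  price_plus_5
store                     
S3      1212          1217
S5       694           699
sort by price_plus_5 descending:
       price  price_plus_5
store                     
S3      1212          1217
S5       694           699

1212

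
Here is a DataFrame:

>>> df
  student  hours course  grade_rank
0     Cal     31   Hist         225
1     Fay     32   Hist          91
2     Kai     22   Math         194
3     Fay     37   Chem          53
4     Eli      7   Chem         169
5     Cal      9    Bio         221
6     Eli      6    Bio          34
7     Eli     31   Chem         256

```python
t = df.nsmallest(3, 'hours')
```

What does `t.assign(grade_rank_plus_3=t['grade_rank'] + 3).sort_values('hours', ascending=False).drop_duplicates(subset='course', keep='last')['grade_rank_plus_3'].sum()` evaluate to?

take 3 rows with smallest hours:
  student  hours course  grade_rank
6     Eli      6    Bio          34
4     Eli      7   Chem         169
5     Cal      9    Bio         221
add column grade_rank_plus_3 = t['grade_rank'] + 3:
  student  hours course  grade_rank  grade_rank_plus_3
6     Eli      6    Bio          34                 37
4     Eli      7   Chem         169                172
5     Cal      9    Bio         221                224
sort by hours descending:
  student  hours course  grade_rank  grade_rank_plus_3
5     Cal      9    Bio         221                224
4     Eli      7   Chem         169                172
6     Eli      6    Bio          34                 37
drop duplicate course (keep=last):
  student  hours course  grade_rank  grade_rank_plus_3
4     Eli      7   Chem         169                172
6     Eli      6    Bio          34                 37

209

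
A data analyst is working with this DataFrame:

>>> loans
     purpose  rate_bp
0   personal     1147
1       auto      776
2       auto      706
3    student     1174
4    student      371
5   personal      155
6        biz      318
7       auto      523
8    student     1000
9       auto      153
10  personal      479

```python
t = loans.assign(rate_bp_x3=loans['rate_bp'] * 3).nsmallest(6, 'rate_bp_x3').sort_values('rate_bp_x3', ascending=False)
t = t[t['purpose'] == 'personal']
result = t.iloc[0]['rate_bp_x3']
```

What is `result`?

add column rate_bp_x3 = loans['rate_bp'] * 3:
     purpose  rate_bp  rate_bp_x3
0   personal     1147        3441
1       auto      776        2328
2       auto      706        2118
3    student     1174        3522
4    student      371        1113
5   personal      155         465
6        biz      318         954
7       auto      523        1569
8    student     1000        3000
9       auto      153         459
10  personal      479        1437
take 6 rows with smallest rate_bp_x3:
     purpose  rate_bp  rate_bp_x3
9       auto      153         459
5   personal      155         465
6        biz      318         954
4    student      371        1113
10  personal      479        1437
7       auto      523        1569
sort by rate_bp_x3 descending:
     purpose  rate_bp  rate_bp_x3
7       auto      523        1569
10  personal      479        1437
4    student      371        1113
6        biz      318         954
5   personal      155         465
9       auto      153         459
filter rows where purpose == 'personal':
     purpose  rate_bp  rate_bp_x3
10  personal      479        1437
5   personal      155         465
Reading off the value at position 0, column 'rate_bp_x3', we get 1437.

1437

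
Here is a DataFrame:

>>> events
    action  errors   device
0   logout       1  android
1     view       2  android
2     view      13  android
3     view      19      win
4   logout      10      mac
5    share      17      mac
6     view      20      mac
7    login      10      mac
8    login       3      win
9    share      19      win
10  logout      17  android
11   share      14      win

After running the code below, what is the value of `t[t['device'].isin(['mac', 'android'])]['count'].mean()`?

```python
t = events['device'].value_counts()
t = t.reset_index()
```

4.0

value_counts of device:
device
android    4
win        4
mac        4
Name: count, dtype: int64
reset_index():
    device  count
0  android      4
1      win      4
2      mac      4
filter rows where device in ['mac', 'android']:
    device  count
0  android      4
2      mac      4
The mean of column 'count' is 4.0.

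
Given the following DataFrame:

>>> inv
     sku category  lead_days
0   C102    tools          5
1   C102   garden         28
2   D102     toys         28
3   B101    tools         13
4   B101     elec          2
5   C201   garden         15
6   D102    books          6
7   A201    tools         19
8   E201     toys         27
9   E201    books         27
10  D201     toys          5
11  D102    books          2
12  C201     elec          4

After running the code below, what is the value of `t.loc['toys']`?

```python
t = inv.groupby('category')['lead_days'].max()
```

28

group by category, max of lead_days:
category
books     27
elec       4
garden    28
tools     19
toys      28
Name: lead_days, dtype: int64
The value at index 'toys' is 28.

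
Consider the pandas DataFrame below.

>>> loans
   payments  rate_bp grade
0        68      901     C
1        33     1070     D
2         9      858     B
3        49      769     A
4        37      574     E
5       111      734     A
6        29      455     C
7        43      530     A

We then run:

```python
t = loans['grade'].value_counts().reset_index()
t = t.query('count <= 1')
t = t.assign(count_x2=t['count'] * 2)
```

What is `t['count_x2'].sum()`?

6

value_counts of grade:
grade
A    3
C    2
D    1
B    1
E    1
Name: count, dtype: int64
reset_index():
  grade  count
0     A      3
1     C      2
2     D      1
3     B      1
4     E      1
filter rows where count <= 1:
  grade  count
2     D      1
3     B      1
4     E      1
add column count_x2 = t['count'] * 2:
  grade  count  count_x2
2     D      1         2
3     B      1         2
4     E      1         2
The sum of column 'count_x2' is 6.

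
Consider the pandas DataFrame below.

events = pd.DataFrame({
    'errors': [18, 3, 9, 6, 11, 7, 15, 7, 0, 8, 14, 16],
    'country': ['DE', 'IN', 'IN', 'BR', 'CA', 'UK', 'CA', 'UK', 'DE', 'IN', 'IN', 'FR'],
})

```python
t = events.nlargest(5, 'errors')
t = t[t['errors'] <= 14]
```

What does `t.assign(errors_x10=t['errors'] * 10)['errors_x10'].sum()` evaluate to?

250

take 5 rows with largest errors:
    errors country
0       18      DE
11      16      FR
6       15      CA
10      14      IN
4       11      CA
filter rows where errors <= 14:
    errors country
10      14      IN
4       11      CA
add column errors_x10 = t['errors'] * 10:
    errors country  errors_x10
10      14      IN         140
4       11      CA         110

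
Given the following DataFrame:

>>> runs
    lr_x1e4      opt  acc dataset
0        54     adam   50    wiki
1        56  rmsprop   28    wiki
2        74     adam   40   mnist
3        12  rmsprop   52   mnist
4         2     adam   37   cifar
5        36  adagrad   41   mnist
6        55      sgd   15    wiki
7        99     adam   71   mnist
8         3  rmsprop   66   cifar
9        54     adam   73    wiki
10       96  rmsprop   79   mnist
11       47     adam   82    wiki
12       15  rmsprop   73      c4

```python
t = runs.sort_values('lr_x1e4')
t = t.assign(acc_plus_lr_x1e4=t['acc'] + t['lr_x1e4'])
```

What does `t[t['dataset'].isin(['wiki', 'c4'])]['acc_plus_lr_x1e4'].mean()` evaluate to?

sort by lr_x1e4:
    lr_x1e4      opt  acc dataset
4         2     adam   37   cifar
8         3  rmsprop   66   cifar
3        12  rmsprop   52   mnist
12       15  rmsprop   73      c4
5        36  adagrad   41   mnist
11       47     adam   82    wiki
0        54     adam   50    wiki
9        54     adam   73    wiki
6        55      sgd   15    wiki
1        56  rmsprop   28    wiki
2        74     adam   40   mnist
10       96  rmsprop   79   mnist
7        99     adam   71   mnist
add column acc_plus_lr_x1e4 = t['acc'] + t['lr_x1e4']:
    lr_x1e4      opt  acc dataset  acc_plus_lr_x1e4
4         2     adam   37   cifar                39
8         3  rmsprop   66   cifar                69
3        12  rmsprop   52   mnist                64
12       15  rmsprop   73      c4                88
5        36  adagrad   41   mnist                77
11       47     adam   82    wiki               129
0        54     adam   50    wiki               104
9        54     adam   73    wiki               127
6        55      sgd   15    wiki                70
1        56  rmsprop   28    wiki                84
2        74     adam   40   mnist               114
10       96  rmsprop   79   mnist               175
7        99     adam   71   mnist               170
filter rows where dataset in ['wiki', 'c4']:
    lr_x1e4      opt  acc dataset  acc_plus_lr_x1e4
12       15  rmsprop   73      c4                88
11       47     adam   82    wiki               129
0        54     adam   50    wiki               104
9        54     adam   73    wiki               127
6        55      sgd   15    wiki                70
1        56  rmsprop   28    wiki                84

100.333333333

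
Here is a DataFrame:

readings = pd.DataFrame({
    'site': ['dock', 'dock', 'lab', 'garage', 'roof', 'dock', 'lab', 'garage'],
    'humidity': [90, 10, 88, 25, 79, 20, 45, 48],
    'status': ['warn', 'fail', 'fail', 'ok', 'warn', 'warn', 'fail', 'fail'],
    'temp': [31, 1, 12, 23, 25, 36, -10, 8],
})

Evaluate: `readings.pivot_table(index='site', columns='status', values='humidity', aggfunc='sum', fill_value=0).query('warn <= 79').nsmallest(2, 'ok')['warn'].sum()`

pivot: rows=site, cols=status, sum(humidity):
status  fail  ok  warn
site                  
dock      10   0   110
garage    48  25     0
lab      133   0     0
roof       0   0    79
filter rows where warn <= 79:
status  fail  ok  warn
site                  
garage    48  25     0
lab      133   0     0
roof       0   0    79
take 2 rows with smallest ok:
status  fail  ok  warn
site                  
lab      133   0     0
roof       0   0    79
sum of column 'warn' → 79

79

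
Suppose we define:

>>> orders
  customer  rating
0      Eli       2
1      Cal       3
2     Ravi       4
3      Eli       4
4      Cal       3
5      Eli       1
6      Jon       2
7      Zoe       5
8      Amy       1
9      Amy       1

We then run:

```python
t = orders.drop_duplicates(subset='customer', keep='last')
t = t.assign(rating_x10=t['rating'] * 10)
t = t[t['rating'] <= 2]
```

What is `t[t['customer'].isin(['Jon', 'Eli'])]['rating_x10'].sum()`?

drop duplicate customer (keep=last):
  customer  rating
2     Ravi       4
4      Cal       3
5      Eli       1
6      Jon       2
7      Zoe       5
9      Amy       1
add column rating_x10 = t['rating'] * 10:
  customer  rating  rating_x10
2     Ravi       4          40
4      Cal       3          30
5      Eli       1          10
6      Jon       2          20
7      Zoe       5          50
9      Amy       1          10
filter rows where rating <= 2:
  customer  rating  rating_x10
5      Eli       1          10
6      Jon       2          20
9      Amy       1          10
filter rows where customer in ['Jon', 'Eli']:
  customer  rating  rating_x10
5      Eli       1          10
6      Jon       2          20
Then the sum of column 'rating_x10': 30

30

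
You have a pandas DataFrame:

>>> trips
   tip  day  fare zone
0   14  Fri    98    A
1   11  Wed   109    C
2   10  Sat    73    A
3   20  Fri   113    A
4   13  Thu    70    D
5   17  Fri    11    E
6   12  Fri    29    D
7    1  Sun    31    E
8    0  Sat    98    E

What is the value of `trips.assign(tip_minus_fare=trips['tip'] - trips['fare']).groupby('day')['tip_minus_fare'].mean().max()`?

-30.0

add column tip_minus_fare = trips['tip'] - trips['fare']:
   tip  day  fare zone  tip_minus_fare
0   14  Fri    98    A             -84
1   11  Wed   109    C             -98
2   10  Sat    73    A             -63
3   20  Fri   113    A             -93
4   13  Thu    70    D             -57
5   17  Fri    11    E               6
6   12  Fri    29    D             -17
7    1  Sun    31    E             -30
8    0  Sat    98    E             -98
group by day, mean of tip_minus_fare:
day
Fri   -47.0
Sat   -80.5
Sun   -30.0
Thu   -57.0
Wed   -98.0
Name: tip_minus_fare, dtype: float64
max of the resulting series → -30.0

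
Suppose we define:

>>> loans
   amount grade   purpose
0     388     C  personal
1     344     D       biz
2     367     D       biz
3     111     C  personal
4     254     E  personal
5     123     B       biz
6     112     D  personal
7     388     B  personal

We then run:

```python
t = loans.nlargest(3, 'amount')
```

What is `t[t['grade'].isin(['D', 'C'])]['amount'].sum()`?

755

take 3 rows with largest amount:
   amount grade   purpose
0     388     C  personal
7     388     B  personal
2     367     D       biz
filter rows where grade in ['D', 'C']:
   amount grade   purpose
0     388     C  personal
2     367     D       biz
Reading off the sum of column 'amount', we get 755.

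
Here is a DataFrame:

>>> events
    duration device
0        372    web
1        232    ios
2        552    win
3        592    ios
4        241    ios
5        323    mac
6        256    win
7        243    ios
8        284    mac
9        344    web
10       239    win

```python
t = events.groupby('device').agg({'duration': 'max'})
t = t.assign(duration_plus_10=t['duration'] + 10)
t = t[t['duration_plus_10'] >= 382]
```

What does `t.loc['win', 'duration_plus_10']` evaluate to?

562

group by device, max of duration:
        duration
device          
ios          592
mac          323
web          372
win          552
add column duration_plus_10 = t['duration'] + 10:
        duration  duration_plus_10
device                            
ios          592               602
mac          323               333
web          372               382
win          552               562
filter rows where duration_plus_10 >= 382:
        duration  duration_plus_10
device                            
ios          592               602
web          372               382
win          552               562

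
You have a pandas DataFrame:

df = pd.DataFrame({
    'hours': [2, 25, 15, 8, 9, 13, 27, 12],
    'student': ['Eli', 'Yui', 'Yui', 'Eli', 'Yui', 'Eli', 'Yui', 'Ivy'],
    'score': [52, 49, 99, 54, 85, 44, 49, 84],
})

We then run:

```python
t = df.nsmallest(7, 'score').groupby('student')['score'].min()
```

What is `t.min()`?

44

take 7 rows with smallest score:
   hours student  score
5     13     Eli     44
1     25     Yui     49
6     27     Yui     49
0      2     Eli     52
3      8     Eli     54
7     12     Ivy     84
4      9     Yui     85
group by student, min of score:
student
Eli    44
Ivy    84
Yui    49
Name: score, dtype: int64
Hence 44.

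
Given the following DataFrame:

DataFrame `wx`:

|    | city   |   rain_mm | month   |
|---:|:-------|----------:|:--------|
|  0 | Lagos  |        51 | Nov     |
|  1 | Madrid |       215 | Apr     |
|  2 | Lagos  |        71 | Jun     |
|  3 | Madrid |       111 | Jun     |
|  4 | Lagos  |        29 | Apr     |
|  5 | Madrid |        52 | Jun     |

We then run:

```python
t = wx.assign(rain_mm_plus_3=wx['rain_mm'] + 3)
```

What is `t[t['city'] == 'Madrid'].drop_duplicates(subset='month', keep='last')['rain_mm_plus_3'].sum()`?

273

add column rain_mm_plus_3 = wx['rain_mm'] + 3:
     city  rain_mm month  rain_mm_plus_3
0   Lagos       51   Nov              54
1  Madrid      215   Apr             218
2   Lagos       71   Jun              74
3  Madrid      111   Jun             114
4   Lagos       29   Apr              32
5  Madrid       52   Jun              55
filter rows where city == 'Madrid':
     city  rain_mm month  rain_mm_plus_3
1  Madrid      215   Apr             218
3  Madrid      111   Jun             114
5  Madrid       52   Jun              55
drop duplicate month (keep=last):
     city  rain_mm month  rain_mm_plus_3
1  Madrid      215   Apr             218
5  Madrid       52   Jun              55
Reading off the sum of column 'rain_mm_plus_3', we get 273.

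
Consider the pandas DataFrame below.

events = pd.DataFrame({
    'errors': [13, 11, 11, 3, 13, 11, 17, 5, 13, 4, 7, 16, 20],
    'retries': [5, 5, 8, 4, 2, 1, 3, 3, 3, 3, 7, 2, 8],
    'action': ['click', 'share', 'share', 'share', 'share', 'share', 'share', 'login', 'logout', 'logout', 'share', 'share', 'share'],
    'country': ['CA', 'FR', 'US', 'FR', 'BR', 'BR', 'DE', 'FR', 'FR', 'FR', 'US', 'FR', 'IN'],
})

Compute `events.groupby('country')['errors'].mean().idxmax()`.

group by country, mean of errors:
country
BR    12.000000
CA    13.000000
DE    17.000000
FR     8.666667
IN    20.000000
US     9.000000
Name: errors, dtype: float64
Then the label with the largest value: IN

IN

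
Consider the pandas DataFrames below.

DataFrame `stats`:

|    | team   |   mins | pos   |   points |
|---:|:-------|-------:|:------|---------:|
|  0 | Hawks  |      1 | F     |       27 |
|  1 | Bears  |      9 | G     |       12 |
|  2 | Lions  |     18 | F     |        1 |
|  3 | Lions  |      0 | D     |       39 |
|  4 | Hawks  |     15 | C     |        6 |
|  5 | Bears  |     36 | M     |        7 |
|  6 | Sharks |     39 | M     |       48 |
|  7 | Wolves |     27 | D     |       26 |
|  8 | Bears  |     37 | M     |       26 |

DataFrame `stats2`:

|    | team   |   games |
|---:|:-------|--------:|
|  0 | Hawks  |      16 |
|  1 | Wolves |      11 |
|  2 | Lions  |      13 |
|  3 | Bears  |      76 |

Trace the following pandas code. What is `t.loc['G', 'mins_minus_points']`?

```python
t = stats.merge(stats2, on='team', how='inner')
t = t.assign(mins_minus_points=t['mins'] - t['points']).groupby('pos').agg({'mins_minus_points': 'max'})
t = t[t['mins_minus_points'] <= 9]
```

-3

merge on 'team' (how='inner') → 8 rows:
     team  mins pos  points  games
0   Hawks     1   F      27     16
1   Bears     9   G      12     76
2   Lions    18   F       1     13
3   Lions     0   D      39     13
4   Hawks    15   C       6     16
5   Bears    36   M       7     76
6  Wolves    27   D      26     11
7   Bears    37   M      26     76
add column mins_minus_points = t['mins'] - t['points']:
     team  mins pos  points  games  mins_minus_points
0   Hawks     1   F      27     16                -26
1   Bears     9   G      12     76                 -3
2   Lions    18   F       1     13                 17
3   Lions     0   D      39     13                -39
4   Hawks    15   C       6     16                  9
5   Bears    36   M       7     76                 29
6  Wolves    27   D      26     11                  1
7   Bears    37   M      26     76                 11
group by pos, max of mins_minus_points:
     mins_minus_points
pos                   
C                    9
D                    1
F                   17
G                   -3
M                   29
filter rows where mins_minus_points <= 9:
     mins_minus_points
pos                   
C                    9
D                    1
G                   -3
Finally, value at row 'G', column 'mins_minus_points' = -3.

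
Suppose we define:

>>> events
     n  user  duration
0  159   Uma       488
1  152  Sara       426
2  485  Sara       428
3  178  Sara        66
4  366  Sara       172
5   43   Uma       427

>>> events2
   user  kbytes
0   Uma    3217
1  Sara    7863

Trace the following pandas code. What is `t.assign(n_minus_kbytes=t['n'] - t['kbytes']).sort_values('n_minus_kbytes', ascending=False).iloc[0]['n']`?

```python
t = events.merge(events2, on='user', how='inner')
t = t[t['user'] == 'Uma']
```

merge on 'user' (how='inner') → 6 rows:
     n  user  duration  kbytes
0  159   Uma       488    3217
1  152  Sara       426    7863
2  485  Sara       428    7863
3  178  Sara        66    7863
4  366  Sara       172    7863
5   43   Uma       427    3217
filter rows where user == 'Uma':
     n user  duration  kbytes
0  159  Uma       488    3217
5   43  Uma       427    3217
add column n_minus_kbytes = t['n'] - t['kbytes']:
     n user  duration  kbytes  n_minus_kbytes
0  159  Uma       488    3217           -3058
5   43  Uma       427    3217           -3174
sort by n_minus_kbytes descending:
     n user  duration  kbytes  n_minus_kbytes
0  159  Uma       488    3217           -3058
5   43  Uma       427    3217           -3174
So iloc[0]['n'] = 159.

159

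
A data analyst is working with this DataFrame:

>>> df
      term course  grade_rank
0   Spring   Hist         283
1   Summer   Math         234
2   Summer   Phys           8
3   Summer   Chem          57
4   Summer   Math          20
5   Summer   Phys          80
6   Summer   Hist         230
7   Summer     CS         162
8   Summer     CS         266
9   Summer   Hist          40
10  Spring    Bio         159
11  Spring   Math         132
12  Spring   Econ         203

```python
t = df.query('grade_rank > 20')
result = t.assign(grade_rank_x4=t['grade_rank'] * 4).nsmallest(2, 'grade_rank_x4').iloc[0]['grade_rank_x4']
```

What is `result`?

160

filter rows where grade_rank > 20:
      term course  grade_rank
0   Spring   Hist         283
1   Summer   Math         234
3   Summer   Chem          57
5   Summer   Phys          80
6   Summer   Hist         230
7   Summer     CS         162
8   Summer     CS         266
9   Summer   Hist          40
10  Spring    Bio         159
11  Spring   Math         132
12  Spring   Econ         203
add column grade_rank_x4 = t['grade_rank'] * 4:
      term course  grade_rank  grade_rank_x4
0   Spring   Hist         283           1132
1   Summer   Math         234            936
3   Summer   Chem          57            228
5   Summer   Phys          80            320
6   Summer   Hist         230            920
7   Summer     CS         162            648
8   Summer     CS         266           1064
9   Summer   Hist          40            160
10  Spring    Bio         159            636
11  Spring   Math         132            528
12  Spring   Econ         203            812
take 2 rows with smallest grade_rank_x4:
     term course  grade_rank  grade_rank_x4
9  Summer   Hist          40            160
3  Summer   Chem          57            228
Finally, value at position 0, column 'grade_rank_x4' = 160.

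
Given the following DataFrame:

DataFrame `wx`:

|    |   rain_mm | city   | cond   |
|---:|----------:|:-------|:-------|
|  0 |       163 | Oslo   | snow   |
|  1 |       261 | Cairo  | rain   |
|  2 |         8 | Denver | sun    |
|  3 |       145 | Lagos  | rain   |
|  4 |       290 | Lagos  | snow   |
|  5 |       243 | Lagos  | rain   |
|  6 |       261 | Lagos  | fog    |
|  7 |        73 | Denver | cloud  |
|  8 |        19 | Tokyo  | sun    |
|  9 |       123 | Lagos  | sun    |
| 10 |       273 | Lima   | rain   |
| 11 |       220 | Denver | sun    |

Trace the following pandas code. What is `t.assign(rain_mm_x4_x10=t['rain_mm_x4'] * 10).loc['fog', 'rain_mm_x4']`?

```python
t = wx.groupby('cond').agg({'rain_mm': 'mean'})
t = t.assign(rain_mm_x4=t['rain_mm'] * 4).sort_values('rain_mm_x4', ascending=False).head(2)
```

1044.0

group by cond, mean of rain_mm:
       rain_mm
cond          
cloud     73.0
fog      261.0
rain     230.5
snow     226.5
sun       92.5
add column rain_mm_x4 = t['rain_mm'] * 4:
       rain_mm  rain_mm_x4
cond                      
cloud     73.0       292.0
fog      261.0      1044.0
rain     230.5       922.0
snow     226.5       906.0
sun       92.5       370.0
sort by rain_mm_x4 descending:
       rain_mm  rain_mm_x4
cond                      
fog      261.0      1044.0
rain     230.5       922.0
snow     226.5       906.0
sun       92.5       370.0
cloud     73.0       292.0
take first 2 rows:
      rain_mm  rain_mm_x4
cond                     
fog     261.0      1044.0
rain    230.5       922.0
add column rain_mm_x4_x10 = t['rain_mm_x4'] * 10:
      rain_mm  rain_mm_x4  rain_mm_x4_x10
cond                                     
fog     261.0      1044.0         10440.0
rain    230.5       922.0          9220.0
value at row 'fog', column 'rain_mm_x4' → 1044.0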